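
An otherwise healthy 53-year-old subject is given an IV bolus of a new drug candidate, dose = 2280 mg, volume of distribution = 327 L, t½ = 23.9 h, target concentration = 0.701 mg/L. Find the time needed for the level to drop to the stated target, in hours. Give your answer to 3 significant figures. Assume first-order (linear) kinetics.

79.2 h

C₀ = Dose / Vd = 2280 / 327 = 6.972 mg/L
k = ln2 / t½ = 0.693147 / 23.9 = 0.02900 h⁻¹
t = ln(C₀ / C) / k = ln(6.972 / 0.701) / 0.02900
  = ln(9.946) / 0.02900 = 2.297 / 0.02900 = 79.21 h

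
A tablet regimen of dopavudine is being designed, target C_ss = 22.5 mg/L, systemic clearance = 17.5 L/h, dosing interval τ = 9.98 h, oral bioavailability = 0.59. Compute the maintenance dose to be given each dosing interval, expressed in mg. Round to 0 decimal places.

6660 mg

At steady state, F × (Dose/τ) = Css × CL.
Dose = Css × CL × τ / F = 22.5 × 17.50 × 9.98 / 0.59 = 6660 mg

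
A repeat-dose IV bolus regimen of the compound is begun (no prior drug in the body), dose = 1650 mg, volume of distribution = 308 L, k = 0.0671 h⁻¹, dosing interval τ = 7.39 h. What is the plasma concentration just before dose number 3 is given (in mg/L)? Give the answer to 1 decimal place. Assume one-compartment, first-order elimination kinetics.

5.2 mg/L

C₀ per dose = Dose / Vd = 1650 / 308 = 5.357 mg/L
Fraction remaining after one interval: r = e^(−kτ) = e^(−0.06710 × 7.39) = 0.6090
Before dose 3, 2 doses have been given (aged 1τ, 2τ).
C_trough = C₀ × (r + r²) = 5.357 × (0.6090 + 0.3709) = 5.249 mg/L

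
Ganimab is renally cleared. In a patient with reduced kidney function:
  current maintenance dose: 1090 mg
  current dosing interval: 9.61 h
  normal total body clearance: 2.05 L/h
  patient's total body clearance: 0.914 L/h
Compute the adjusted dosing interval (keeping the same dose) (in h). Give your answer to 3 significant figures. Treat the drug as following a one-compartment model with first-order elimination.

To keep the same average steady-state level, dosing rate must scale with clearance.
CL ratio = 0.914 / 2.05 = 0.4459
New interval (same dose) = 9.61 / 0.4459 = 21.55 h

21.6 h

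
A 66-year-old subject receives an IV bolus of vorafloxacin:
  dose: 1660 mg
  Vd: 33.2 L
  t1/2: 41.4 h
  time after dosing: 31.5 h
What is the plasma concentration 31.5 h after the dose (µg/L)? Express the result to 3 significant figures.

29500 µg/L

C₀ = Dose / Vd = 1660 / 33.2 = 50.00 mg/L
k = ln2 / t½ = 0.693147 / 41.4 = 0.01674 h⁻¹
C = C₀ · e^(−k·t) = 50.00 × e^(−0.01674 × 31.5)
  = 50.00 × 0.5902 = 29.51 mg/L
Convert: 29.51 mg/L × 1000 = 29510 µg/L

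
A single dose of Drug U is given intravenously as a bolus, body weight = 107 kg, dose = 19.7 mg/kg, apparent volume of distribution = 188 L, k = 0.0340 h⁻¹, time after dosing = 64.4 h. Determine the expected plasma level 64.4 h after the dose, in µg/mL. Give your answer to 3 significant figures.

Total dose = 19.7 × 107 = 2108 mg
C₀ = Dose / Vd = 2108 / 188 = 11.21 mg/L
C = C₀ · e^(−k·t) = 11.21 × e^(−0.03400 × 64.4)
  = 11.21 × 0.1120 = 1.256 mg/L
(1.256 mg/L = 1.256 µg/mL)

1.26 µg/mL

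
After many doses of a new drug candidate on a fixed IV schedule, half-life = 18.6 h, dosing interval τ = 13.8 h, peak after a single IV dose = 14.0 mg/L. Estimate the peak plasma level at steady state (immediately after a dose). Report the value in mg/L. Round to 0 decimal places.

35 mg/L

k = ln2 / t½ = 0.693147 / 18.6 = 0.03727 h⁻¹
e^(−kτ) = e^(−0.03727 × 13.8) = 0.5979
Accumulation ratio R = 1 / (1 − e^(−kτ)) = 1 / (1 − 0.5979) = 2.487
Steady-state peak = C₀ × R = 14.0 × 2.487 = 34.82 mg/L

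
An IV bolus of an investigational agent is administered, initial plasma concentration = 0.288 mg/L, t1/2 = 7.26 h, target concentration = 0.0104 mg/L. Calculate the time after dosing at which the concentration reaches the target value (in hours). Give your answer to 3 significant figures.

34.8 h

k = ln2 / t½ = 0.693147 / 7.26 = 0.09547 h⁻¹
t = ln(C₀ / C) / k = ln(0.2880 / 0.0104) / 0.09547
  = ln(27.69) / 0.09547 = 3.321 / 0.09547 = 34.79 h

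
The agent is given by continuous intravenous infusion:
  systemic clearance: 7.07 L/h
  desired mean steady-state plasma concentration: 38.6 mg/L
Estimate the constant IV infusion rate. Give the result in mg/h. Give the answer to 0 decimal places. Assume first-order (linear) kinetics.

At steady state, infusion rate R₀ = Css × CL = 38.6 × 7.070 = 272.9 mg/h

273 mg/h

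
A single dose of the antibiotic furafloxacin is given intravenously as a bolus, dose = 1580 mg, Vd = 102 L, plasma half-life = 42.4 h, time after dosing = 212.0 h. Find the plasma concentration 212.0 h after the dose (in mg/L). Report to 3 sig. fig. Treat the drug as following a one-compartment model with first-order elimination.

C₀ = Dose / Vd = 1580 / 102 = 15.49 mg/L
k = ln2 / t½ = 0.693147 / 42.4 = 0.01635 h⁻¹
t / t½ = 212.0 / 42.4 = 5 half-lives
C = C₀ × (1/2)^5 = 15.49 × 0.03125 = 0.4841 mg/L

0.484 mg/L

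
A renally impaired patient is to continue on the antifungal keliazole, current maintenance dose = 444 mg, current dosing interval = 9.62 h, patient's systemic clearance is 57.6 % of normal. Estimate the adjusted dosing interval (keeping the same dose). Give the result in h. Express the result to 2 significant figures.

To keep the same average steady-state level, dosing rate must scale with clearance.
CL ratio = 57.6 / 100 = 0.5760
New interval (same dose) = 9.62 / 0.5760 = 16.70 h

17 h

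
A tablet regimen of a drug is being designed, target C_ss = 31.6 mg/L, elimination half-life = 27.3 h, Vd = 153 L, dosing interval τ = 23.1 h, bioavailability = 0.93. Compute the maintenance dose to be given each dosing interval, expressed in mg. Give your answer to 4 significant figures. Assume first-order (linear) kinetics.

k = ln2 / t½ = 0.693147 / 27.3 = 0.02539 h⁻¹
CL = k × Vd = 0.02539 × 153 = 3.885 L/h
At steady state, F × (Dose/τ) = Css × CL.
Dose = Css × CL × τ / F = 31.6 × 3.885 × 23.1 / 0.93 = 3049 mg

3049 mg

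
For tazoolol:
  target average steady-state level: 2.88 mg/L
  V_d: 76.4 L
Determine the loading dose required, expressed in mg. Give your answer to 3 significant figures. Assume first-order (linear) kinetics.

220 mg

LD = Css × Vd = 2.88 × 76.4 = 220.0 mg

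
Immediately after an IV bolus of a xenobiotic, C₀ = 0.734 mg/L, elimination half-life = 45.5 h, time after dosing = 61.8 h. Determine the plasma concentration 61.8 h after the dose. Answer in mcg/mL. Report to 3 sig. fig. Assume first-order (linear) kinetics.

k = ln2 / t½ = 0.693147 / 45.5 = 0.01523 h⁻¹
C = C₀ · e^(−k·t) = 0.7340 × e^(−0.01523 × 61.8)
  = 0.7340 × 0.3902 = 0.2864 mg/L
(0.2864 mg/L = 0.2864 mcg/mL)

0.286 mcg/mL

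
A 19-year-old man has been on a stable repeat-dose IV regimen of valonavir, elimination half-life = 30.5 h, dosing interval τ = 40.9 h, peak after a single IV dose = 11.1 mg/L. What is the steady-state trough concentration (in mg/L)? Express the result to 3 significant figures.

7.24 mg/L

k = ln2 / t½ = 0.693147 / 30.5 = 0.02273 h⁻¹
e^(−kτ) = e^(−0.02273 × 40.9) = 0.3947
Accumulation ratio R = 1 / (1 − e^(−kτ)) = 1 / (1 − 0.3947) = 1.652
Steady-state trough = C₀ × R × e^(−kτ) = 11.1 × 1.652 × 0.3947 = 7.238 mg/L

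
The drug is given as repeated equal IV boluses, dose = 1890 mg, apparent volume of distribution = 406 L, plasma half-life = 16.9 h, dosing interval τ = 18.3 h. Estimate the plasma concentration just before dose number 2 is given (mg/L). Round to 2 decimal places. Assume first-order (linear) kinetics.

2.20 mg/L

C₀ per dose = Dose / Vd = 1890 / 406 = 4.655 mg/L
k = ln2 / t½ = 0.693147 / 16.9 = 0.04101 h⁻¹
Fraction remaining after one interval: r = e^(−kτ) = e^(−0.04101 × 18.3) = 0.4721
Before dose 2, 1 dose has been given (aged 1τ).
C_trough = C₀ × r = 4.655 × 0.4721 = 2.198 mg/L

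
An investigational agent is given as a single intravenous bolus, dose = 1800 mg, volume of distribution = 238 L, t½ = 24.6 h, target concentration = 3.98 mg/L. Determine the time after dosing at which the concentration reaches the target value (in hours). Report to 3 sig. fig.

22.8 h

C₀ = Dose / Vd = 1800 / 238 = 7.563 mg/L
k = ln2 / t½ = 0.693147 / 24.6 = 0.02818 h⁻¹
t = ln(C₀ / C) / k = ln(7.563 / 3.98) / 0.02818
  = ln(1.900) / 0.02818 = 0.6419 / 0.02818 = 22.78 h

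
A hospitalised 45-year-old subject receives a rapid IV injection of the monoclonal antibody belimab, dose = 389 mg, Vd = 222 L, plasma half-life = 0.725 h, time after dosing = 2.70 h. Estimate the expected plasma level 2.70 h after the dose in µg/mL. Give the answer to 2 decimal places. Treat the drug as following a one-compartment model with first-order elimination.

C₀ = Dose / Vd = 389.0 / 222 = 1.752 mg/L
k = ln2 / t½ = 0.693147 / 0.725 = 0.9561 h⁻¹
C = C₀ · e^(−k·t) = 1.752 × e^(−0.9561 × 2.70)
  = 1.752 × 0.07566 = 0.1326 mg/L
(0.1326 mg/L = 0.1326 µg/mL)

0.13 µg/mL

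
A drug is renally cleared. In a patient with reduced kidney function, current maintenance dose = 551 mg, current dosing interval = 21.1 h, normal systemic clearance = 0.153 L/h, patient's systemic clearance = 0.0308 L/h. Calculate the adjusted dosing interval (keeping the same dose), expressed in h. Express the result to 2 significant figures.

100 h

To keep the same average steady-state level, dosing rate must scale with clearance.
CL ratio = 0.0308 / 0.153 = 0.2013
New interval (same dose) = 21.1 / 0.2013 = 104.8 h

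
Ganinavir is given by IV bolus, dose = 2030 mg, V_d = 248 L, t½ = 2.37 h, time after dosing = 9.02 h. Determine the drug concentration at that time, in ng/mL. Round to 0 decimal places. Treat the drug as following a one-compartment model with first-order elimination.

585 ng/mL

C₀ = Dose / Vd = 2030 / 248 = 8.185 mg/L
k = ln2 / t½ = 0.693147 / 2.37 = 0.2925 h⁻¹
C = C₀ · e^(−k·t) = 8.185 × e^(−0.2925 × 9.02)
  = 8.185 × 0.07148 = 0.5851 mg/L
Convert: 0.5851 mg/L × 1000 = 585.1 ng/mL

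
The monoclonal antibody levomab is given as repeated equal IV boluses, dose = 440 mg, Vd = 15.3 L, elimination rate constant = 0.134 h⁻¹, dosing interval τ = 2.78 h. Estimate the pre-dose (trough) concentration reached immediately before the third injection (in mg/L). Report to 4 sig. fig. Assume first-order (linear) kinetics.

C₀ per dose = Dose / Vd = 440 / 15.3 = 28.76 mg/L
Fraction remaining after one interval: r = e^(−kτ) = e^(−0.1340 × 2.78) = 0.6890
Before dose 3, 2 doses have been given (aged 1τ, 2τ).
C_trough = C₀ × (r + r²) = 28.76 × (0.6890 + 0.4747) = 33.47 mg/L

33.47 mg/L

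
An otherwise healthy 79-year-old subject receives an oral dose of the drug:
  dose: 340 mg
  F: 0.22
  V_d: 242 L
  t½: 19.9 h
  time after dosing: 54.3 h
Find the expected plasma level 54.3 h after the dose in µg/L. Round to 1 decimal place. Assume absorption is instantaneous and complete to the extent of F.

46.6 µg/L

Amount reaching circulation = F × Dose = 0.22 × 340.0 = 74.80 mg
C₀ = F·Dose / Vd = 74.80 / 242 = 0.3091 mg/L
k = ln2 / t½ = 0.693147 / 19.9 = 0.03483 h⁻¹
C = C₀ · e^(−k·t) = 0.3091 × e^(−0.03483 × 54.3)
  = 0.3091 × 0.1509 = 0.04664 mg/L
Convert: 0.04664 mg/L × 1000 = 46.64 µg/L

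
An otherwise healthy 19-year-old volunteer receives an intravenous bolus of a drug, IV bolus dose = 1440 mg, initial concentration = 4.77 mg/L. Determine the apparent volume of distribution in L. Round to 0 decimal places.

302 L

Vd = Dose / C₀ = 1440 / 4.77 = 301.9 L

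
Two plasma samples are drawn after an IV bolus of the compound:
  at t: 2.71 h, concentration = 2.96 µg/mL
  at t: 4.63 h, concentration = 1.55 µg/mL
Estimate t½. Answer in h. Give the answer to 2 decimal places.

k = ln(C₁/C₂) / (t₂ − t₁) = ln(2.96/1.55) / (4.63 − 2.71)
  = 0.6469 / 1.920 = 0.3369 h⁻¹
t½ = ln2 / k = 0.693147 / 0.3369 = 2.057 h

2.06 h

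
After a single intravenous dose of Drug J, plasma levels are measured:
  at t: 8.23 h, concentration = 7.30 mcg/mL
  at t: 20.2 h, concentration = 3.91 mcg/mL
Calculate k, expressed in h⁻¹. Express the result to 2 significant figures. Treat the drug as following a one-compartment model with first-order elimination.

0.052 h⁻¹

k = ln(C₁/C₂) / (t₂ − t₁) = ln(7.30/3.91) / (20.2 − 8.23)
  = 0.6243 / 11.97 = 0.05216 h⁻¹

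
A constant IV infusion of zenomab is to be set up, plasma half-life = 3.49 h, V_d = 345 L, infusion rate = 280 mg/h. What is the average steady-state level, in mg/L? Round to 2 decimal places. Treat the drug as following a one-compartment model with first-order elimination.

4.09 mg/L

k = ln2 / t½ = 0.693147 / 3.49 = 0.1986 h⁻¹
CL = k × Vd = 0.1986 × 345 = 68.52 L/h
At steady state Css = R₀ / CL = 280 / 68.52 = 4.086 mg/L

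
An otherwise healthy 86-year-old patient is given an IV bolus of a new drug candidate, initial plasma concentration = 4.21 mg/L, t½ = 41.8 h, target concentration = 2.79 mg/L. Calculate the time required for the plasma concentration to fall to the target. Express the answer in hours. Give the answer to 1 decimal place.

24.8 h

k = ln2 / t½ = 0.693147 / 41.8 = 0.01658 h⁻¹
t = ln(C₀ / C) / k = ln(4.210 / 2.79) / 0.01658
  = ln(1.509) / 0.01658 = 0.4114 / 0.01658 = 24.81 h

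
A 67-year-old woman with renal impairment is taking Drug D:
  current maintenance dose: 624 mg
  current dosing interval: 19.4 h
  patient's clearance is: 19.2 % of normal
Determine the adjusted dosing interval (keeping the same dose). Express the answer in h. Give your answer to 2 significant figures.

100 h

To keep the same average steady-state level, dosing rate must scale with clearance.
CL ratio = 19.2 / 100 = 0.1920
New interval (same dose) = 19.4 / 0.1920 = 101.0 h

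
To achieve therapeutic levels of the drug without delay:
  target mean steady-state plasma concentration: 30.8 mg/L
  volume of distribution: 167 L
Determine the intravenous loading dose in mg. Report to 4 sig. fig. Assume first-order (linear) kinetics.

LD = Css × Vd = 30.8 × 167 = 5144 mg

5144 mg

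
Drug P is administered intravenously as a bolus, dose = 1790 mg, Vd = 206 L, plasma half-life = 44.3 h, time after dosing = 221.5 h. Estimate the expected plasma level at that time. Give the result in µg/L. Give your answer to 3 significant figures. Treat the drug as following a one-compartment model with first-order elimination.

272 µg/L

C₀ = Dose / Vd = 1790 / 206 = 8.689 mg/L
k = ln2 / t½ = 0.693147 / 44.3 = 0.01565 h⁻¹
t / t½ = 221.5 / 44.3 = 5 half-lives
C = C₀ × (1/2)^5 = 8.689 × 0.03125 = 0.2715 mg/L
Convert: 0.2715 mg/L × 1000 = 271.5 µg/L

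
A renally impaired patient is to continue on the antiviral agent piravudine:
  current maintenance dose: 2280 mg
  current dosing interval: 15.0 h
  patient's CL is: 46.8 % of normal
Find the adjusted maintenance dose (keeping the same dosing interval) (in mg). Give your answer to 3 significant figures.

To keep the same average steady-state level, dosing rate must scale with clearance.
CL ratio = 46.8 / 100 = 0.4680
New dose (same interval) = 2280 × 0.4680 = 1067 mg

1070 mg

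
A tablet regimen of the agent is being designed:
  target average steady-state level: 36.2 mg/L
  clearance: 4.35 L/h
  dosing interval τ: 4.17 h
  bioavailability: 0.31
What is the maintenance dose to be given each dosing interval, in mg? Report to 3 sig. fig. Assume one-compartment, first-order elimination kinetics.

2120 mg

At steady state, F × (Dose/τ) = Css × CL.
Dose = Css × CL × τ / F = 36.2 × 4.350 × 4.17 / 0.31 = 2118 mg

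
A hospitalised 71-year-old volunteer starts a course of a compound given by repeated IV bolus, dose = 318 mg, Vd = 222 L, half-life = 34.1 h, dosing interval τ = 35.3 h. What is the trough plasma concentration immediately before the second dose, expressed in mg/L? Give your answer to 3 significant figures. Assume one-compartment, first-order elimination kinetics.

C₀ per dose = Dose / Vd = 318 / 222 = 1.432 mg/L
k = ln2 / t½ = 0.693147 / 34.1 = 0.02033 h⁻¹
Fraction remaining after one interval: r = e^(−kτ) = e^(−0.02033 × 35.3) = 0.4879
Before dose 2, 1 dose has been given (aged 1τ).
C_trough = C₀ × r = 1.432 × 0.4879 = 0.6987 mg/L

0.699 mg/L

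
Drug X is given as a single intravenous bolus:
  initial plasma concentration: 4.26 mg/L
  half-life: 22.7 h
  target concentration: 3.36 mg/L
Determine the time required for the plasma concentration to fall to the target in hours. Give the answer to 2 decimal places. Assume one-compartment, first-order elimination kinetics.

7.77 h

k = ln2 / t½ = 0.693147 / 22.7 = 0.03054 h⁻¹
t = ln(C₀ / C) / k = ln(4.260 / 3.36) / 0.03054
  = ln(1.268) / 0.03054 = 0.2374 / 0.03054 = 7.773 h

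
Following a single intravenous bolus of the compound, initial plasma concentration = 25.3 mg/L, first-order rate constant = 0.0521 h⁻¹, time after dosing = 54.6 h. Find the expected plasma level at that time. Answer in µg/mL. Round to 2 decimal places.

C = C₀ · e^(−k·t) = 25.30 × e^(−0.05210 × 54.6)
  = 25.30 × 0.05815 = 1.471 mg/L
(1.471 mg/L = 1.471 µg/mL)

1.47 µg/mL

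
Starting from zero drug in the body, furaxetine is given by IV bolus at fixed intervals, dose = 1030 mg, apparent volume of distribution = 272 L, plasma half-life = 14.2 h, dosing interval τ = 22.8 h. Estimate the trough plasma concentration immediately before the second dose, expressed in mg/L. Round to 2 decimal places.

C₀ per dose = Dose / Vd = 1030 / 272 = 3.787 mg/L
k = ln2 / t½ = 0.693147 / 14.2 = 0.04881 h⁻¹
Fraction remaining after one interval: r = e^(−kτ) = e^(−0.04881 × 22.8) = 0.3286
Before dose 2, 1 dose has been given (aged 1τ).
C_trough = C₀ × r = 3.787 × 0.3286 = 1.244 mg/L

1.24 mg/L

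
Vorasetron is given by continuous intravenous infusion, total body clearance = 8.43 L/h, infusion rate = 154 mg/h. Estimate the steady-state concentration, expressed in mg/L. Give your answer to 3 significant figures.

At steady state Css = R₀ / CL = 154 / 8.430 = 18.27 mg/L

18.3 mg/L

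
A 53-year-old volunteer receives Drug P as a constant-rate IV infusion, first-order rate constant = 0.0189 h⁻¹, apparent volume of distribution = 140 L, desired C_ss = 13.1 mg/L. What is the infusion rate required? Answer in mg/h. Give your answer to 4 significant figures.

CL = k × Vd = 0.01890 × 140 = 2.646 L/h
At steady state, infusion rate R₀ = Css × CL = 13.1 × 2.646 = 34.66 mg/h

34.66 mg/h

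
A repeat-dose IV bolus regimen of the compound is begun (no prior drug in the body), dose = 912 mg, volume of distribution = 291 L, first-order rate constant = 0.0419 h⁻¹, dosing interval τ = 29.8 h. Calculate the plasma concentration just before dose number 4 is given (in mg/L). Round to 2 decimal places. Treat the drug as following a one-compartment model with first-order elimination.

C₀ per dose = Dose / Vd = 912 / 291 = 3.134 mg/L
Fraction remaining after one interval: r = e^(−kτ) = e^(−0.04190 × 29.8) = 0.2869
Before dose 4, 3 doses have been given (aged 1τ, 2τ, 3τ).
C_trough = C₀ × (r + r² + … + r^3) = C₀ × r(1−r^3)/(1−r)
        = 3.134 × 0.2869 × (1 − 0.02362) / (1 − 0.2869) = 1.231 mg/L

1.23 mg/L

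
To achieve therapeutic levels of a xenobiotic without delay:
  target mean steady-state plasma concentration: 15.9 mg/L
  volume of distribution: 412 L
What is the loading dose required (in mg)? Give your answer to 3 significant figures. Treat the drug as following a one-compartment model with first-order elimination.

LD = Css × Vd = 15.9 × 412 = 6551 mg

6550 mg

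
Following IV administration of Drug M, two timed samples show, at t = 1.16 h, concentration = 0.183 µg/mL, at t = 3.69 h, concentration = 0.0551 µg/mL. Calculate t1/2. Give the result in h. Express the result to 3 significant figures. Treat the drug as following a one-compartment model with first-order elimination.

1.46 h

k = ln(C₁/C₂) / (t₂ − t₁) = ln(0.183/0.0551) / (3.69 − 1.16)
  = 1.200 / 2.530 = 0.4743 h⁻¹
t½ = ln2 / k = 0.693147 / 0.4743 = 1.461 h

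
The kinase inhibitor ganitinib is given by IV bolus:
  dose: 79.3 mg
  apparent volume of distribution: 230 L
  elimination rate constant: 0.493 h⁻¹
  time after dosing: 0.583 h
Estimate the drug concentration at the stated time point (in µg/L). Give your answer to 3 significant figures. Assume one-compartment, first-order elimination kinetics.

259 µg/L

C₀ = Dose / Vd = 79.30 / 230 = 0.3448 mg/L
C = C₀ · e^(−k·t) = 0.3448 × e^(−0.4930 × 0.583)
  = 0.3448 × 0.7502 = 0.2587 mg/L
Convert: 0.2587 mg/L × 1000 = 258.7 µg/L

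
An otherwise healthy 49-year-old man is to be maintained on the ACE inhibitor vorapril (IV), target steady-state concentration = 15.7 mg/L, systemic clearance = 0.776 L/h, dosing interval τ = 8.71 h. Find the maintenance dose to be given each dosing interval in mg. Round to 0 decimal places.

106 mg

At steady state, Dose/τ = Css × CL.
Dose = Css × CL × τ = 15.7 × 0.7760 × 8.71 = 106.1 mg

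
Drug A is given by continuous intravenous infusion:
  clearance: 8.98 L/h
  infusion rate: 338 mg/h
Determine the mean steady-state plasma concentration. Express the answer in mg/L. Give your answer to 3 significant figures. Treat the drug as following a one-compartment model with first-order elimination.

At steady state Css = R₀ / CL = 338 / 8.980 = 37.64 mg/L

37.6 mg/L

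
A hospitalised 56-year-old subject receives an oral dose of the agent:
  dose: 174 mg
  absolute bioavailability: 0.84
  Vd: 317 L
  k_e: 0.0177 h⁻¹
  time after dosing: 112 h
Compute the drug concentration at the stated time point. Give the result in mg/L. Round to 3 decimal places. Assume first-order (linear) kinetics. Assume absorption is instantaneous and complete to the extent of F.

Amount reaching circulation = F × Dose = 0.84 × 174.0 = 146.2 mg
C₀ = F·Dose / Vd = 146.2 / 317 = 0.4612 mg/L
C = C₀ · e^(−k·t) = 0.4612 × e^(−0.01770 × 112)
  = 0.4612 × 0.1377 = 0.06351 mg/L

0.064 mg/L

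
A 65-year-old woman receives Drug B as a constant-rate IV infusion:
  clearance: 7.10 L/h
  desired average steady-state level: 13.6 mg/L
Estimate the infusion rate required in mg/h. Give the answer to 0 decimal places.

At steady state, infusion rate R₀ = Css × CL = 13.6 × 7.100 = 96.56 mg/h

97 mg/h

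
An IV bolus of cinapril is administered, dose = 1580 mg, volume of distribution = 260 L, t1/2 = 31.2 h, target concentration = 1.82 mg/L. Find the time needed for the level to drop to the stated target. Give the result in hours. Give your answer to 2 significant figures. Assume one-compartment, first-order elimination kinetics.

54 h

C₀ = Dose / Vd = 1580 / 260 = 6.077 mg/L
k = ln2 / t½ = 0.693147 / 31.2 = 0.02222 h⁻¹
t = ln(C₀ / C) / k = ln(6.077 / 1.82) / 0.02222
  = ln(3.339) / 0.02222 = 1.206 / 0.02222 = 54.28 h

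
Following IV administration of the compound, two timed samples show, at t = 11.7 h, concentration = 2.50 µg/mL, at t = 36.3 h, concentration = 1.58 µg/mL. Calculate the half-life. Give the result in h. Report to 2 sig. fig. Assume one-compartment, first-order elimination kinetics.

k = ln(C₁/C₂) / (t₂ − t₁) = ln(2.50/1.58) / (36.3 − 11.7)
  = 0.4589 / 24.60 = 0.01865 h⁻¹
t½ = ln2 / k = 0.693147 / 0.01865 = 37.17 h

37 h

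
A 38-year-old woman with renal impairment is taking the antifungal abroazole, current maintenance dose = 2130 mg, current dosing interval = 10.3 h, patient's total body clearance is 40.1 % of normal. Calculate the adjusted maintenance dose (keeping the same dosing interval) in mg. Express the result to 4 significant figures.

854.1 mg

To keep the same average steady-state level, dosing rate must scale with clearance.
CL ratio = 40.1 / 100 = 0.4010
New dose (same interval) = 2130 × 0.4010 = 854.1 mg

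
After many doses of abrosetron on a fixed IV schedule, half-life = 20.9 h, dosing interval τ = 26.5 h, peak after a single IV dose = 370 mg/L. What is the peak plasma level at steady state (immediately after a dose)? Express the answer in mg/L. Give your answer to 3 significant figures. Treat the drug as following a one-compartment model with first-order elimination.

k = ln2 / t½ = 0.693147 / 20.9 = 0.03316 h⁻¹
e^(−kτ) = e^(−0.03316 × 26.5) = 0.4153
Accumulation ratio R = 1 / (1 − e^(−kτ)) = 1 / (1 − 0.4153) = 1.710
Steady-state peak = C₀ × R = 370 × 1.710 = 632.7 mg/L

633 mg/L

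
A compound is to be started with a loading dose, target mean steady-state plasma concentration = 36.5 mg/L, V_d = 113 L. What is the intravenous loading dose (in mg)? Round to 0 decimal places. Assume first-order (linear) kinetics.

4125 mg

LD = Css × Vd = 36.5 × 113 = 4125 mg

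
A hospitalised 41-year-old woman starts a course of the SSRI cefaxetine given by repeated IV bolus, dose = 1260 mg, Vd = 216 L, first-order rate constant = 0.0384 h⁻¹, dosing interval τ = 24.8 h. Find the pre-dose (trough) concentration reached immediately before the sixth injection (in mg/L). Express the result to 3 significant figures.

3.63 mg/L

C₀ per dose = Dose / Vd = 1260 / 216 = 5.833 mg/L
Fraction remaining after one interval: r = e^(−kτ) = e^(−0.03840 × 24.8) = 0.3858
Before dose 6, 5 doses have been given (aged 1τ, 2τ, 3τ, 4τ, 5τ).
C_trough = C₀ × (r + r² + … + r^5) = C₀ × r(1−r^5)/(1−r)
        = 5.833 × 0.3858 × (1 − 0.008547) / (1 − 0.3858) = 3.633 mg/L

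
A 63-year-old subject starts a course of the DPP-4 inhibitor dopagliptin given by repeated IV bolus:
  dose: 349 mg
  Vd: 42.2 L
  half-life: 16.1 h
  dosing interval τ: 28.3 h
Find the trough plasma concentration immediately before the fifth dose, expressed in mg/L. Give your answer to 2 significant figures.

C₀ per dose = Dose / Vd = 349 / 42.2 = 8.270 mg/L
k = ln2 / t½ = 0.693147 / 16.1 = 0.04305 h⁻¹
Fraction remaining after one interval: r = e^(−kτ) = e^(−0.04305 × 28.3) = 0.2957
Before dose 5, 4 doses have been given (aged 1τ, 2τ, 3τ, 4τ).
C_trough = C₀ × (r + r² + … + r^4) = C₀ × r(1−r^4)/(1−r)
        = 8.270 × 0.2957 × (1 − 0.007645) / (1 − 0.2957) = 3.446 mg/L

3.4 mg/L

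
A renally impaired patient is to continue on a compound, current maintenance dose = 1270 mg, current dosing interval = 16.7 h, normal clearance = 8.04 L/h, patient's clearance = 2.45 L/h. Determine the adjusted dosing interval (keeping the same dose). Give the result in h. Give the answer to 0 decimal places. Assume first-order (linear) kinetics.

To keep the same average steady-state level, dosing rate must scale with clearance.
CL ratio = 2.45 / 8.04 = 0.3047
New interval (same dose) = 16.7 / 0.3047 = 54.81 h

55 h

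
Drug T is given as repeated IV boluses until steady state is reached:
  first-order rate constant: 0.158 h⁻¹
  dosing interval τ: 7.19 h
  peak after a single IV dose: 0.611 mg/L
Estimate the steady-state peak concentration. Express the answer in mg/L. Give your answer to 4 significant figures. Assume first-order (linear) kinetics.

0.9000 mg/L

e^(−kτ) = e^(−0.1580 × 7.19) = 0.3211
Accumulation ratio R = 1 / (1 − e^(−kτ)) = 1 / (1 − 0.3211) = 1.473
Steady-state peak = C₀ × R = 0.611 × 1.473 = 0.9000 mg/L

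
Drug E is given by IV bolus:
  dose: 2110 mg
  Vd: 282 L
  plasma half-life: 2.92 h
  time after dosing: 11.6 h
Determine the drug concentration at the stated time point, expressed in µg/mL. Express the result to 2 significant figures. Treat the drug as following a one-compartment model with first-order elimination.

C₀ = Dose / Vd = 2110 / 282 = 7.482 mg/L
k = ln2 / t½ = 0.693147 / 2.92 = 0.2374 h⁻¹
C = C₀ · e^(−k·t) = 7.482 × e^(−0.2374 × 11.6)
  = 7.482 × 0.06368 = 0.4765 mg/L
(0.4765 mg/L = 0.4765 µg/mL)

0.48 µg/mL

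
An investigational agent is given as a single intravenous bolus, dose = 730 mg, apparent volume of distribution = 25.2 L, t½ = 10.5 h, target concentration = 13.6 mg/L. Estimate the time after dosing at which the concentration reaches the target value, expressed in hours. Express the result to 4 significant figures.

C₀ = Dose / Vd = 730.0 / 25.2 = 28.97 mg/L
k = ln2 / t½ = 0.693147 / 10.5 = 0.06601 h⁻¹
t = ln(C₀ / C) / k = ln(28.97 / 13.6) / 0.06601
  = ln(2.130) / 0.06601 = 0.7561 / 0.06601 = 11.45 h

11.45 h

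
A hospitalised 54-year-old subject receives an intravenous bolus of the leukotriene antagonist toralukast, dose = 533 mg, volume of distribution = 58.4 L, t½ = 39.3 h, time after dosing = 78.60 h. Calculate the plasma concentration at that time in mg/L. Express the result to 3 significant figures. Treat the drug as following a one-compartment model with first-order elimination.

2.28 mg/L

C₀ = Dose / Vd = 533.0 / 58.4 = 9.127 mg/L
k = ln2 / t½ = 0.693147 / 39.3 = 0.01764 h⁻¹
t / t½ = 78.60 / 39.3 = 2 half-lives
C = C₀ × (1/2)^2 = 9.127 × 0.2500 = 2.282 mg/L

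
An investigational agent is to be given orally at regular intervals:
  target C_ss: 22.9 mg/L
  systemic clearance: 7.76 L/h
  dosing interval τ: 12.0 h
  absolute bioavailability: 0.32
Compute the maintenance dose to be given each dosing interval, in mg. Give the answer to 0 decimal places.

6664 mg

At steady state, F × (Dose/τ) = Css × CL.
Dose = Css × CL × τ / F = 22.9 × 7.760 × 12.0 / 0.32 = 6664 mg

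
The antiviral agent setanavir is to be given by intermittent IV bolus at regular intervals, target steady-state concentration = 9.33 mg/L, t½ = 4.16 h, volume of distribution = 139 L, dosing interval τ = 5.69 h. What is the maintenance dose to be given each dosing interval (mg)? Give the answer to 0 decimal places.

k = ln2 / t½ = 0.693147 / 4.16 = 0.1666 h⁻¹
CL = k × Vd = 0.1666 × 139 = 23.16 L/h
At steady state, Dose/τ = Css × CL.
Dose = Css × CL × τ = 9.33 × 23.16 × 5.69 = 1230 mg

1230 mg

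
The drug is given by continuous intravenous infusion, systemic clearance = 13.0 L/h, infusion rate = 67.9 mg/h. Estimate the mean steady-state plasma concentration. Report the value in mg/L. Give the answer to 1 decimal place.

At steady state Css = R₀ / CL = 67.9 / 13.00 = 5.223 mg/L

5.2 mg/L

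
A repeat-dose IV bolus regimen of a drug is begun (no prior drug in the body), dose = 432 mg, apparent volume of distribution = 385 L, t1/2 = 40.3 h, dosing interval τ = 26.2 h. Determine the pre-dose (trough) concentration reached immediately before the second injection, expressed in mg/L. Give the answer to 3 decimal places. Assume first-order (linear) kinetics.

C₀ per dose = Dose / Vd = 432 / 385 = 1.122 mg/L
k = ln2 / t½ = 0.693147 / 40.3 = 0.01720 h⁻¹
Fraction remaining after one interval: r = e^(−kτ) = e^(−0.01720 × 26.2) = 0.6372
Before dose 2, 1 dose has been given (aged 1τ).
C_trough = C₀ × r = 1.122 × 0.6372 = 0.7149 mg/L

0.715 mg/L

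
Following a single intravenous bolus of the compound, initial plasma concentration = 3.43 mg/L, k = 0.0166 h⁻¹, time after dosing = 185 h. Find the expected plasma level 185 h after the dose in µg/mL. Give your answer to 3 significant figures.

C = C₀ · e^(−k·t) = 3.430 × e^(−0.01660 × 185)
  = 3.430 × 0.04637 = 0.1590 mg/L
(0.1590 mg/L = 0.1590 µg/mL)

0.159 µg/mL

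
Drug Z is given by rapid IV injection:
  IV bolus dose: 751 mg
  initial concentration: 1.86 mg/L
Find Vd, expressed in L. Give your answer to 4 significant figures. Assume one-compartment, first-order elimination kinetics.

Vd = Dose / C₀ = 751.0 / 1.86 = 403.8 L

403.8 L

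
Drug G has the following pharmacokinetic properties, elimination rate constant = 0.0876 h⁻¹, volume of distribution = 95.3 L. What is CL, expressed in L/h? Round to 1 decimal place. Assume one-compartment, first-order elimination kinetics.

CL = k × Vd = 0.0876 × 95.3 = 8.348 L/h

8.3 L/h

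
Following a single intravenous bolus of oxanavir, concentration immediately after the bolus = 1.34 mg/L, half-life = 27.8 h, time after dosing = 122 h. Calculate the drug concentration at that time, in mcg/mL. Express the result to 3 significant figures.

0.0640 mcg/mL

k = ln2 / t½ = 0.693147 / 27.8 = 0.02493 h⁻¹
C = C₀ · e^(−k·t) = 1.340 × e^(−0.02493 × 122)
  = 1.340 × 0.04777 = 0.06401 mg/L
(0.06401 mg/L = 0.06401 mcg/mL)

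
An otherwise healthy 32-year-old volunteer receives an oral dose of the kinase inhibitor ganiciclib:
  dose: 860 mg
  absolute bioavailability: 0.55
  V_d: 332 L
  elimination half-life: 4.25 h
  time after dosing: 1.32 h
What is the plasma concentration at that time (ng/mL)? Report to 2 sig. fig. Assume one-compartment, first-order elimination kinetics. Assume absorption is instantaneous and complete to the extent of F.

Amount reaching circulation = F × Dose = 0.55 × 860.0 = 473.0 mg
C₀ = F·Dose / Vd = 473.0 / 332 = 1.425 mg/L
k = ln2 / t½ = 0.693147 / 4.25 = 0.1631 h⁻¹
C = C₀ · e^(−k·t) = 1.425 × e^(−0.1631 × 1.32)
  = 1.425 × 0.8063 = 1.149 mg/L
Convert: 1.149 mg/L × 1000 = 1149 ng/mL

1100 ng/mL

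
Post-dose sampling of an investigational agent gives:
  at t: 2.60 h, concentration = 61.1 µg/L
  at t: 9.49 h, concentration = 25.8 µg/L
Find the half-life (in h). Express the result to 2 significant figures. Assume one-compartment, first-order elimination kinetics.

5.5 h

k = ln(C₁/C₂) / (t₂ − t₁) = ln(61.1/25.8) / (9.49 − 2.60)
  = 0.8621 / 6.890 = 0.1251 h⁻¹
t½ = ln2 / k = 0.693147 / 0.1251 = 5.541 h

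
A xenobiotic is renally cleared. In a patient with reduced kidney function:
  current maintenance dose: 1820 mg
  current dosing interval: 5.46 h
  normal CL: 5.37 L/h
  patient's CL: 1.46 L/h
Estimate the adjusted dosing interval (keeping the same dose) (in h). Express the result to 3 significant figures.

20.1 h

To keep the same average steady-state level, dosing rate must scale with clearance.
CL ratio = 1.46 / 5.37 = 0.2719
New interval (same dose) = 5.46 / 0.2719 = 20.08 h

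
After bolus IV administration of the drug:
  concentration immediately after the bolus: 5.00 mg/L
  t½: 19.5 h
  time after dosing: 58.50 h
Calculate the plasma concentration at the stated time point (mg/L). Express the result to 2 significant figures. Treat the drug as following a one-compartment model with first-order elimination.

0.63 mg/L

k = ln2 / t½ = 0.693147 / 19.5 = 0.03555 h⁻¹
t / t½ = 58.50 / 19.5 = 3 half-lives
C = C₀ × (1/2)^3 = 5.000 × 0.1250 = 0.6250 mg/L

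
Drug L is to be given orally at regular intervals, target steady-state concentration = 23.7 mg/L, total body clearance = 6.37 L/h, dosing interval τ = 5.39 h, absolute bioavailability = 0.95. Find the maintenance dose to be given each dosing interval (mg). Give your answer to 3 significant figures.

At steady state, F × (Dose/τ) = Css × CL.
Dose = Css × CL × τ / F = 23.7 × 6.370 × 5.39 / 0.95 = 856.6 mg

857 mg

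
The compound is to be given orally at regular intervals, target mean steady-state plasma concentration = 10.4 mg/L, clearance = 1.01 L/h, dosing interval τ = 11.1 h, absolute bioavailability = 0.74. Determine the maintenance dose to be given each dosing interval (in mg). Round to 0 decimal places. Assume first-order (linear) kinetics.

158 mg

At steady state, F × (Dose/τ) = Css × CL.
Dose = Css × CL × τ / F = 10.4 × 1.010 × 11.1 / 0.74 = 157.6 mg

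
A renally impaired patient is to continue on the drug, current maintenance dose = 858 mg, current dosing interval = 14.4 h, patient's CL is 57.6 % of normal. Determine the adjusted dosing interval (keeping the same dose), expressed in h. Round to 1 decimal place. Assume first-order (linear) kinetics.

To keep the same average steady-state level, dosing rate must scale with clearance.
CL ratio = 57.6 / 100 = 0.5760
New interval (same dose) = 14.4 / 0.5760 = 25.00 h

25.0 h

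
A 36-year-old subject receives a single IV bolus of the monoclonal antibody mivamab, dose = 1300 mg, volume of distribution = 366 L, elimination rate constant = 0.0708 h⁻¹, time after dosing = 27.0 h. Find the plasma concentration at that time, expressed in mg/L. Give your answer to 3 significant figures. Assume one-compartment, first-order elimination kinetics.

0.525 mg/L

C₀ = Dose / Vd = 1300 / 366 = 3.552 mg/L
C = C₀ · e^(−k·t) = 3.552 × e^(−0.07080 × 27.0)
  = 3.552 × 0.1478 = 0.5250 mg/L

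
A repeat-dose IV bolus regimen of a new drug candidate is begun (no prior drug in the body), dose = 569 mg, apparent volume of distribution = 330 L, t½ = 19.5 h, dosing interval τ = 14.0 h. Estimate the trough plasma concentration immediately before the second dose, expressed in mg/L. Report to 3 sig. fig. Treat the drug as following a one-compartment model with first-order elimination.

C₀ per dose = Dose / Vd = 569 / 330 = 1.724 mg/L
k = ln2 / t½ = 0.693147 / 19.5 = 0.03555 h⁻¹
Fraction remaining after one interval: r = e^(−kτ) = e^(−0.03555 × 14.0) = 0.6079
Before dose 2, 1 dose has been given (aged 1τ).
C_trough = C₀ × r = 1.724 × 0.6079 = 1.048 mg/L

1.05 mg/L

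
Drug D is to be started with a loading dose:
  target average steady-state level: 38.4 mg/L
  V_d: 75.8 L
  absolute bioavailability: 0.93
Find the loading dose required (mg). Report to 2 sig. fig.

3100 mg

LD = Css × Vd / F = 38.4 × 75.8 / 0.93 = 3130 mg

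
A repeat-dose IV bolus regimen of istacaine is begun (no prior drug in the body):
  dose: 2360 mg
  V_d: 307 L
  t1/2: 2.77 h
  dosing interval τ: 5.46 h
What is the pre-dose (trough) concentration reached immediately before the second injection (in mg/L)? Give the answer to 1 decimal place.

2.0 mg/L

C₀ per dose = Dose / Vd = 2360 / 307 = 7.687 mg/L
k = ln2 / t½ = 0.693147 / 2.77 = 0.2502 h⁻¹
Fraction remaining after one interval: r = e^(−kτ) = e^(−0.2502 × 5.46) = 0.2551
Before dose 2, 1 dose has been given (aged 1τ).
C_trough = C₀ × r = 7.687 × 0.2551 = 1.961 mg/L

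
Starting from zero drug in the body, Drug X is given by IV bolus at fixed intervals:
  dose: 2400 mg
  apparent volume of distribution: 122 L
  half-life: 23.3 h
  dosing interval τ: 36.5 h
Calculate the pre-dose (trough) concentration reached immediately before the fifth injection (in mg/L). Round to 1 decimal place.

C₀ per dose = Dose / Vd = 2400 / 122 = 19.67 mg/L
k = ln2 / t½ = 0.693147 / 23.3 = 0.02975 h⁻¹
Fraction remaining after one interval: r = e^(−kτ) = e^(−0.02975 × 36.5) = 0.3376
Before dose 5, 4 doses have been given (aged 1τ, 2τ, 3τ, 4τ).
C_trough = C₀ × (r + r² + … + r^4) = C₀ × r(1−r^4)/(1−r)
        = 19.67 × 0.3376 × (1 − 0.01299) / (1 − 0.3376) = 9.895 mg/L

9.9 mg/L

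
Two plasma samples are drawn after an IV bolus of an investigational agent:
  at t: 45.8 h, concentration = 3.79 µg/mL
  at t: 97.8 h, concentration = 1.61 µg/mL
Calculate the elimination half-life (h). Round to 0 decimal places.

k = ln(C₁/C₂) / (t₂ − t₁) = ln(3.79/1.61) / (97.8 − 45.8)
  = 0.8561 / 52.00 = 0.01646 h⁻¹
t½ = ln2 / k = 0.693147 / 0.01646 = 42.11 h

42 h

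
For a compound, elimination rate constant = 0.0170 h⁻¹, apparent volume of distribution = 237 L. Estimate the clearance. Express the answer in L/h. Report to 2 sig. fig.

CL = k × Vd = 0.0170 × 237 = 4.029 L/h

4.0 L/h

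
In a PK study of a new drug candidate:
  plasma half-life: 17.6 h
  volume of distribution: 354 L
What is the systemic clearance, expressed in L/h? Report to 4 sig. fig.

k = ln2 / t½ = 0.693147 / 17.6 = 0.03938 h⁻¹
CL = k × Vd = 0.03938 × 354 = 13.94 L/h

13.94 L/h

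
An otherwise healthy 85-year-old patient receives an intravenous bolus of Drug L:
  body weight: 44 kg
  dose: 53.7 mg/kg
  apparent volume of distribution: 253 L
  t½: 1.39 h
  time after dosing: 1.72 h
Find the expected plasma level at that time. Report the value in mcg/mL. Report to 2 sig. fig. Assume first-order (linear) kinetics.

Total dose = 53.7 × 44 = 2363 mg
C₀ = Dose / Vd = 2363 / 253 = 9.340 mg/L
k = ln2 / t½ = 0.693147 / 1.39 = 0.4987 h⁻¹
C = C₀ · e^(−k·t) = 9.340 × e^(−0.4987 × 1.72)
  = 9.340 × 0.4241 = 3.961 mg/L
(3.961 mg/L = 3.961 mcg/mL)

4.0 mcg/mL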